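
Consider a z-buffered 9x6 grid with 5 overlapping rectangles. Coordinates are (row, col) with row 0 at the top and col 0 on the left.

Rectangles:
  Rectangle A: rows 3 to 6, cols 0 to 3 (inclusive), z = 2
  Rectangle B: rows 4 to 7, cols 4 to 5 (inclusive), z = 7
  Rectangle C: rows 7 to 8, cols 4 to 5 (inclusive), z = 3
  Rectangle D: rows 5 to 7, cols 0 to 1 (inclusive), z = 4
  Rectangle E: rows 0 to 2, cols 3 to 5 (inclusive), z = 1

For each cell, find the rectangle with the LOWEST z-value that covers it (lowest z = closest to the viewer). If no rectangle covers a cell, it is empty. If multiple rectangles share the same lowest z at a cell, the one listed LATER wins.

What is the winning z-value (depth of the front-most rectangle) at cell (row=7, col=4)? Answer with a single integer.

Check cell (7,4):
  A: rows 3-6 cols 0-3 -> outside (row miss)
  B: rows 4-7 cols 4-5 z=7 -> covers; best now B (z=7)
  C: rows 7-8 cols 4-5 z=3 -> covers; best now C (z=3)
  D: rows 5-7 cols 0-1 -> outside (col miss)
  E: rows 0-2 cols 3-5 -> outside (row miss)
Winner: C at z=3

Answer: 3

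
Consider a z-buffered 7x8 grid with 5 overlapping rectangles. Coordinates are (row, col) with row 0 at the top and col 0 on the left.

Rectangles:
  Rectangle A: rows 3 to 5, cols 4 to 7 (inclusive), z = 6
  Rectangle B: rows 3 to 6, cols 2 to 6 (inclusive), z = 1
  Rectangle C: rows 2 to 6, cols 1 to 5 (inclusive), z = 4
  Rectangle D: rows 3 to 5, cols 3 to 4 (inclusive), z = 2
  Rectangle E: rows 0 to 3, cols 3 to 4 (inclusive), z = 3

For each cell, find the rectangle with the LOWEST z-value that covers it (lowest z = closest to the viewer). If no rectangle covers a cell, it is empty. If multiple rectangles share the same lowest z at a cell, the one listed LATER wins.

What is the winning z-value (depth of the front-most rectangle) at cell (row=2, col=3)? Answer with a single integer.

Answer: 3

Derivation:
Check cell (2,3):
  A: rows 3-5 cols 4-7 -> outside (row miss)
  B: rows 3-6 cols 2-6 -> outside (row miss)
  C: rows 2-6 cols 1-5 z=4 -> covers; best now C (z=4)
  D: rows 3-5 cols 3-4 -> outside (row miss)
  E: rows 0-3 cols 3-4 z=3 -> covers; best now E (z=3)
Winner: E at z=3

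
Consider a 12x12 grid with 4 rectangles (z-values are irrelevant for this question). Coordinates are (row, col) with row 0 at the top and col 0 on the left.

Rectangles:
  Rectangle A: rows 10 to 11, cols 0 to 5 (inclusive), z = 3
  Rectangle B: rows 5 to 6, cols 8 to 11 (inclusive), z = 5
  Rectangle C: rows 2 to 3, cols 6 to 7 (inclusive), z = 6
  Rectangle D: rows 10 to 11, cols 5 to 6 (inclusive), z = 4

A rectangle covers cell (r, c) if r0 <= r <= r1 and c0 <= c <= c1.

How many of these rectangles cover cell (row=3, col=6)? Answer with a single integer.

Check cell (3,6):
  A: rows 10-11 cols 0-5 -> outside (row miss)
  B: rows 5-6 cols 8-11 -> outside (row miss)
  C: rows 2-3 cols 6-7 -> covers
  D: rows 10-11 cols 5-6 -> outside (row miss)
Count covering = 1

Answer: 1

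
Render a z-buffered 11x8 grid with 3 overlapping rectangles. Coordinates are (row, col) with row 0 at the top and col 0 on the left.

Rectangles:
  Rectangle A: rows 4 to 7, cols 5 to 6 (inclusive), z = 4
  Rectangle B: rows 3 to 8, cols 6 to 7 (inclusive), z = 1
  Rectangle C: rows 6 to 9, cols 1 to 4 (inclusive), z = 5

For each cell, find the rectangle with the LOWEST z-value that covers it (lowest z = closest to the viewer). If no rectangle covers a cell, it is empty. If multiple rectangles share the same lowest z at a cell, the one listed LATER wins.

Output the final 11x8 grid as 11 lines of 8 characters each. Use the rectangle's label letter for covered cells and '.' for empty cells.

........
........
........
......BB
.....ABB
.....ABB
.CCCCABB
.CCCCABB
.CCCC.BB
.CCCC...
........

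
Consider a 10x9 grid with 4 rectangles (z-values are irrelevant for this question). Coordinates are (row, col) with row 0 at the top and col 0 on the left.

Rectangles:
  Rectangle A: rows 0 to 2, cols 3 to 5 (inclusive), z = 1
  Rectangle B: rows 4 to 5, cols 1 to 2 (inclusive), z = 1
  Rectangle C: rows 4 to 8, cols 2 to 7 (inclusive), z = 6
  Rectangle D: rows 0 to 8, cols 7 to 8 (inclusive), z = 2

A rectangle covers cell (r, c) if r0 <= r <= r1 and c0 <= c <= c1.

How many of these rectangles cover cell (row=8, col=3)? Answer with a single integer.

Check cell (8,3):
  A: rows 0-2 cols 3-5 -> outside (row miss)
  B: rows 4-5 cols 1-2 -> outside (row miss)
  C: rows 4-8 cols 2-7 -> covers
  D: rows 0-8 cols 7-8 -> outside (col miss)
Count covering = 1

Answer: 1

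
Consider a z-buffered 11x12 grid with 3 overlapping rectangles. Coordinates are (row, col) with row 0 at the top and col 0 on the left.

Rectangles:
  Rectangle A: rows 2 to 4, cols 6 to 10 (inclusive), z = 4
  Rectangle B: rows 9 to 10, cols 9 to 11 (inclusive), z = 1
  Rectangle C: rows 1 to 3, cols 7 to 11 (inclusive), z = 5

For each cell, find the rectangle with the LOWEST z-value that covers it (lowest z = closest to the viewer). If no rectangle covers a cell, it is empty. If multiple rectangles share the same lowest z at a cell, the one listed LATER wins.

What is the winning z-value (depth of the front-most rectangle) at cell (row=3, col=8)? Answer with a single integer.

Check cell (3,8):
  A: rows 2-4 cols 6-10 z=4 -> covers; best now A (z=4)
  B: rows 9-10 cols 9-11 -> outside (row miss)
  C: rows 1-3 cols 7-11 z=5 -> covers; best now A (z=4)
Winner: A at z=4

Answer: 4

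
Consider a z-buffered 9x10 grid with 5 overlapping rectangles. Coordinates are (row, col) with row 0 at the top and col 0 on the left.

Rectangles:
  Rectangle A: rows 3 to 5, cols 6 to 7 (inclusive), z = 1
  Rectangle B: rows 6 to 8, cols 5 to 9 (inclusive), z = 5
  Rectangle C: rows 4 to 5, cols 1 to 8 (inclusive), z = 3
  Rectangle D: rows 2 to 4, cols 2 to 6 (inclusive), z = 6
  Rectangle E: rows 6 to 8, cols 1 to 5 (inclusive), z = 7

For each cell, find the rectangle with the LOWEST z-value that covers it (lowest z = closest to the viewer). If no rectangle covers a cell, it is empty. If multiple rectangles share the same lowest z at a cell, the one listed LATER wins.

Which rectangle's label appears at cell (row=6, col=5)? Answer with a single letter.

Check cell (6,5):
  A: rows 3-5 cols 6-7 -> outside (row miss)
  B: rows 6-8 cols 5-9 z=5 -> covers; best now B (z=5)
  C: rows 4-5 cols 1-8 -> outside (row miss)
  D: rows 2-4 cols 2-6 -> outside (row miss)
  E: rows 6-8 cols 1-5 z=7 -> covers; best now B (z=5)
Winner: B at z=5

Answer: B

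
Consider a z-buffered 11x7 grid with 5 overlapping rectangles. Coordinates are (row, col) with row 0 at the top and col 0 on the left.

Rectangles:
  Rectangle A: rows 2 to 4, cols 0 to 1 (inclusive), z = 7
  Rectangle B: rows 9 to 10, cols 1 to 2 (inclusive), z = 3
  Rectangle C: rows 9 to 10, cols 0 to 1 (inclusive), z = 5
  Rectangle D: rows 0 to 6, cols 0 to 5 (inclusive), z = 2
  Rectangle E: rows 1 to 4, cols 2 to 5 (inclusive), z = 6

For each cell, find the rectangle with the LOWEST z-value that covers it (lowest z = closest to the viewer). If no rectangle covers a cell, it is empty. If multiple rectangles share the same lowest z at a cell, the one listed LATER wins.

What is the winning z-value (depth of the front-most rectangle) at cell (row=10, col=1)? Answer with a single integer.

Answer: 3

Derivation:
Check cell (10,1):
  A: rows 2-4 cols 0-1 -> outside (row miss)
  B: rows 9-10 cols 1-2 z=3 -> covers; best now B (z=3)
  C: rows 9-10 cols 0-1 z=5 -> covers; best now B (z=3)
  D: rows 0-6 cols 0-5 -> outside (row miss)
  E: rows 1-4 cols 2-5 -> outside (row miss)
Winner: B at z=3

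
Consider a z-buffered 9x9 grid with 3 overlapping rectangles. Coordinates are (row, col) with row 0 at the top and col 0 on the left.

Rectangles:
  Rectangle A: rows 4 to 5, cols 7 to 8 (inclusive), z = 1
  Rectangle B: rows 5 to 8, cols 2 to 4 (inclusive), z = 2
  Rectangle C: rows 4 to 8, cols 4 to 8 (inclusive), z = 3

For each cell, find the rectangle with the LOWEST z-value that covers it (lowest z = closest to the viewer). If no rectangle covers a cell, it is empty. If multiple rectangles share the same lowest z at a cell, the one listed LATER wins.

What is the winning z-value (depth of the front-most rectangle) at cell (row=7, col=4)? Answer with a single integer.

Check cell (7,4):
  A: rows 4-5 cols 7-8 -> outside (row miss)
  B: rows 5-8 cols 2-4 z=2 -> covers; best now B (z=2)
  C: rows 4-8 cols 4-8 z=3 -> covers; best now B (z=2)
Winner: B at z=2

Answer: 2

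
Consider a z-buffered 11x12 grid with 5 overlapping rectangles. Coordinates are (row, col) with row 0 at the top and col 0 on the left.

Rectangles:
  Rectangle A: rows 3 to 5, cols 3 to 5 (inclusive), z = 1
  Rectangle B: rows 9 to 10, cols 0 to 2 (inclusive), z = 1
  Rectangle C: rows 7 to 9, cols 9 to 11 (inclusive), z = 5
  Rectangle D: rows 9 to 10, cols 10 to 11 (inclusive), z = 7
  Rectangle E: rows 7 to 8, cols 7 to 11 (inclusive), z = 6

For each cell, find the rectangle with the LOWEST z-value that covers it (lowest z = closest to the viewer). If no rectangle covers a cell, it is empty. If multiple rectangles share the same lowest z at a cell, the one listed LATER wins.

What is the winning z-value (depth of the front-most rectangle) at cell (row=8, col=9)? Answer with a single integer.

Answer: 5

Derivation:
Check cell (8,9):
  A: rows 3-5 cols 3-5 -> outside (row miss)
  B: rows 9-10 cols 0-2 -> outside (row miss)
  C: rows 7-9 cols 9-11 z=5 -> covers; best now C (z=5)
  D: rows 9-10 cols 10-11 -> outside (row miss)
  E: rows 7-8 cols 7-11 z=6 -> covers; best now C (z=5)
Winner: C at z=5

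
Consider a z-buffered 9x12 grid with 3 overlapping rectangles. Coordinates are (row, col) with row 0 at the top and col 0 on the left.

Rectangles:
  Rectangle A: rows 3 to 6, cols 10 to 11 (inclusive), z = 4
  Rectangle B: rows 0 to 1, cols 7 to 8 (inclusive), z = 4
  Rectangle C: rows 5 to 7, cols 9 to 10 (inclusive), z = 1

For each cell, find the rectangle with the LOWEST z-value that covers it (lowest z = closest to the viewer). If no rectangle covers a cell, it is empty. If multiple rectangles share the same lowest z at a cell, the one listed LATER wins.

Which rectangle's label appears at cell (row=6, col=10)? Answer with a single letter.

Answer: C

Derivation:
Check cell (6,10):
  A: rows 3-6 cols 10-11 z=4 -> covers; best now A (z=4)
  B: rows 0-1 cols 7-8 -> outside (row miss)
  C: rows 5-7 cols 9-10 z=1 -> covers; best now C (z=1)
Winner: C at z=1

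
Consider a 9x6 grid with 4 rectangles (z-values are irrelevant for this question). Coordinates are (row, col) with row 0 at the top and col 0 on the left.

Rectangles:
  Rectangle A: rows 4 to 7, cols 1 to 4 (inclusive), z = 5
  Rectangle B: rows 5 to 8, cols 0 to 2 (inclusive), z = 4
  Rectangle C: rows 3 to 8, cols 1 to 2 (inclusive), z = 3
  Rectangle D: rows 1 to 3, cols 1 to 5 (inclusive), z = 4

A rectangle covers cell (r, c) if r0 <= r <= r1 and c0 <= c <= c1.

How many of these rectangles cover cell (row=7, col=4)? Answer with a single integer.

Check cell (7,4):
  A: rows 4-7 cols 1-4 -> covers
  B: rows 5-8 cols 0-2 -> outside (col miss)
  C: rows 3-8 cols 1-2 -> outside (col miss)
  D: rows 1-3 cols 1-5 -> outside (row miss)
Count covering = 1

Answer: 1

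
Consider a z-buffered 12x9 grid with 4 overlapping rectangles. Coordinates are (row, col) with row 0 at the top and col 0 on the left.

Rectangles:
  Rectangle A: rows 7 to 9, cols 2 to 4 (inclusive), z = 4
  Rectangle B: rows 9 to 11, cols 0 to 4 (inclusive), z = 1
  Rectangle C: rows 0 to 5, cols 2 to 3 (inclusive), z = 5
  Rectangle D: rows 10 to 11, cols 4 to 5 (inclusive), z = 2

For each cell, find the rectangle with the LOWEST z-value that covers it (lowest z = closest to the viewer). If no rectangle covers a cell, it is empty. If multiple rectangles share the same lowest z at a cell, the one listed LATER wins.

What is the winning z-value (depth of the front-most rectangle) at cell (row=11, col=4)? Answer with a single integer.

Check cell (11,4):
  A: rows 7-9 cols 2-4 -> outside (row miss)
  B: rows 9-11 cols 0-4 z=1 -> covers; best now B (z=1)
  C: rows 0-5 cols 2-3 -> outside (row miss)
  D: rows 10-11 cols 4-5 z=2 -> covers; best now B (z=1)
Winner: B at z=1

Answer: 1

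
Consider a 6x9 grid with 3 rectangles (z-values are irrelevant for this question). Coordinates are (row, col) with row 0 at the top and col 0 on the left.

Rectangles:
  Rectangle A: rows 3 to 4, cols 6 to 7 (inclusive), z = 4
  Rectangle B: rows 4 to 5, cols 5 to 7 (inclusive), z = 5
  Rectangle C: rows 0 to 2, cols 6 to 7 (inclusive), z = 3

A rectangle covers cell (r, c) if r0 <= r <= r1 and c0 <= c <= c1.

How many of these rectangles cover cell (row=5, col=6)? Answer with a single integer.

Answer: 1

Derivation:
Check cell (5,6):
  A: rows 3-4 cols 6-7 -> outside (row miss)
  B: rows 4-5 cols 5-7 -> covers
  C: rows 0-2 cols 6-7 -> outside (row miss)
Count covering = 1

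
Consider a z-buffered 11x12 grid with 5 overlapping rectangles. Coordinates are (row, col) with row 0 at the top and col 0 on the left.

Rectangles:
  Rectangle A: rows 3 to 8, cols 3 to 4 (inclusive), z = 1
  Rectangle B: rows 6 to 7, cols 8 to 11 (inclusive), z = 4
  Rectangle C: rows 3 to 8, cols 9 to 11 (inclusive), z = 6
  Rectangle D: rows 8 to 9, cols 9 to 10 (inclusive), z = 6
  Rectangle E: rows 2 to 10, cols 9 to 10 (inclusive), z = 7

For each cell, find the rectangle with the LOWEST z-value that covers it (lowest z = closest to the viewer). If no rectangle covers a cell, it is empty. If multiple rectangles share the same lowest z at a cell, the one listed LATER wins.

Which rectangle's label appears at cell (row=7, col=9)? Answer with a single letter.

Answer: B

Derivation:
Check cell (7,9):
  A: rows 3-8 cols 3-4 -> outside (col miss)
  B: rows 6-7 cols 8-11 z=4 -> covers; best now B (z=4)
  C: rows 3-8 cols 9-11 z=6 -> covers; best now B (z=4)
  D: rows 8-9 cols 9-10 -> outside (row miss)
  E: rows 2-10 cols 9-10 z=7 -> covers; best now B (z=4)
Winner: B at z=4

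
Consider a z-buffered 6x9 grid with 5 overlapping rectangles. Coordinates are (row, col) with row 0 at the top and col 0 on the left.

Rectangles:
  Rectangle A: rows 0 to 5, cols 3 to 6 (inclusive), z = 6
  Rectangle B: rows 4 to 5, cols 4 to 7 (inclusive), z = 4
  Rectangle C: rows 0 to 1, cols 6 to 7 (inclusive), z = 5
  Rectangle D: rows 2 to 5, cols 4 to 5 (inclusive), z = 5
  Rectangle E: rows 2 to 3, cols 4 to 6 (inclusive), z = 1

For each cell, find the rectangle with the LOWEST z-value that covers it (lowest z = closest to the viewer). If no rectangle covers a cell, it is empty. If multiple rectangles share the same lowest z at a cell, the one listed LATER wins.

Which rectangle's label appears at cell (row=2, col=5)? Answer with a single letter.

Check cell (2,5):
  A: rows 0-5 cols 3-6 z=6 -> covers; best now A (z=6)
  B: rows 4-5 cols 4-7 -> outside (row miss)
  C: rows 0-1 cols 6-7 -> outside (row miss)
  D: rows 2-5 cols 4-5 z=5 -> covers; best now D (z=5)
  E: rows 2-3 cols 4-6 z=1 -> covers; best now E (z=1)
Winner: E at z=1

Answer: E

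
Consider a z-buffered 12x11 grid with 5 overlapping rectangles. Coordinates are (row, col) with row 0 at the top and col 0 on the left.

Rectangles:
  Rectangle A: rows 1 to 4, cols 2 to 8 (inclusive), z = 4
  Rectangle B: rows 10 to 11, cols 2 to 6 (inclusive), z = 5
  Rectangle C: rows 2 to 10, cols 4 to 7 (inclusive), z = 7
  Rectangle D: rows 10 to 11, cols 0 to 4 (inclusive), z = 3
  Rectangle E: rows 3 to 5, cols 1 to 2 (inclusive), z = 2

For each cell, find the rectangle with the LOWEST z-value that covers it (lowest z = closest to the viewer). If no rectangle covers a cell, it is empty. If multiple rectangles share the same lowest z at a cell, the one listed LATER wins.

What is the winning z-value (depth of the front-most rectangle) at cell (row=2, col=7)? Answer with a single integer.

Check cell (2,7):
  A: rows 1-4 cols 2-8 z=4 -> covers; best now A (z=4)
  B: rows 10-11 cols 2-6 -> outside (row miss)
  C: rows 2-10 cols 4-7 z=7 -> covers; best now A (z=4)
  D: rows 10-11 cols 0-4 -> outside (row miss)
  E: rows 3-5 cols 1-2 -> outside (row miss)
Winner: A at z=4

Answer: 4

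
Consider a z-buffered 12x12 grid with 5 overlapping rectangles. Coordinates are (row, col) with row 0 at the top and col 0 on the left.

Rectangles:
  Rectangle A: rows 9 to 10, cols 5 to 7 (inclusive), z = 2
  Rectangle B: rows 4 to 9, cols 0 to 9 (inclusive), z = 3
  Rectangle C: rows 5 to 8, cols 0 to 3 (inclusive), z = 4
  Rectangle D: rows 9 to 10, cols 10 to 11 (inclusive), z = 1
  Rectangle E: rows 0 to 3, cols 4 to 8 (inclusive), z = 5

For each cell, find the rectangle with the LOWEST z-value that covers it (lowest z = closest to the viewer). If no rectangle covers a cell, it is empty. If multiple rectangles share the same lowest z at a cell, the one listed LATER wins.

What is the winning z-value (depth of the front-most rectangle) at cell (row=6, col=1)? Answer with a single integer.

Answer: 3

Derivation:
Check cell (6,1):
  A: rows 9-10 cols 5-7 -> outside (row miss)
  B: rows 4-9 cols 0-9 z=3 -> covers; best now B (z=3)
  C: rows 5-8 cols 0-3 z=4 -> covers; best now B (z=3)
  D: rows 9-10 cols 10-11 -> outside (row miss)
  E: rows 0-3 cols 4-8 -> outside (row miss)
Winner: B at z=3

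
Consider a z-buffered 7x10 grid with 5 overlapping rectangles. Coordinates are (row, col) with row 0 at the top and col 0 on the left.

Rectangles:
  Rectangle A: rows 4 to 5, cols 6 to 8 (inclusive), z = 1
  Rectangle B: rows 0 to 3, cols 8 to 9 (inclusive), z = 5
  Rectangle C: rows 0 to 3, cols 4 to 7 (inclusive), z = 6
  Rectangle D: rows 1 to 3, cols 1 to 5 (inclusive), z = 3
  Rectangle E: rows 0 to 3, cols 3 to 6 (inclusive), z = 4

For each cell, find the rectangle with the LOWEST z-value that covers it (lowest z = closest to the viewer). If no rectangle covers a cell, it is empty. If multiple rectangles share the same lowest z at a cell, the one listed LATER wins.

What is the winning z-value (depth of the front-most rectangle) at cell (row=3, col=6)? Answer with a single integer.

Answer: 4

Derivation:
Check cell (3,6):
  A: rows 4-5 cols 6-8 -> outside (row miss)
  B: rows 0-3 cols 8-9 -> outside (col miss)
  C: rows 0-3 cols 4-7 z=6 -> covers; best now C (z=6)
  D: rows 1-3 cols 1-5 -> outside (col miss)
  E: rows 0-3 cols 3-6 z=4 -> covers; best now E (z=4)
Winner: E at z=4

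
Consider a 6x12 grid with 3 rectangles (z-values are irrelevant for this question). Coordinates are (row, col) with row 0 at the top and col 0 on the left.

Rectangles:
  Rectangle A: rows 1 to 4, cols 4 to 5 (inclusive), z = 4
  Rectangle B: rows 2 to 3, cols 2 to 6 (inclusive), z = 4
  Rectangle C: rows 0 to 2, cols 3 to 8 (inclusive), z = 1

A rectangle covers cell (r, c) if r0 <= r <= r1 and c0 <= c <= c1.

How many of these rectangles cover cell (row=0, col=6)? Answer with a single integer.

Answer: 1

Derivation:
Check cell (0,6):
  A: rows 1-4 cols 4-5 -> outside (row miss)
  B: rows 2-3 cols 2-6 -> outside (row miss)
  C: rows 0-2 cols 3-8 -> covers
Count covering = 1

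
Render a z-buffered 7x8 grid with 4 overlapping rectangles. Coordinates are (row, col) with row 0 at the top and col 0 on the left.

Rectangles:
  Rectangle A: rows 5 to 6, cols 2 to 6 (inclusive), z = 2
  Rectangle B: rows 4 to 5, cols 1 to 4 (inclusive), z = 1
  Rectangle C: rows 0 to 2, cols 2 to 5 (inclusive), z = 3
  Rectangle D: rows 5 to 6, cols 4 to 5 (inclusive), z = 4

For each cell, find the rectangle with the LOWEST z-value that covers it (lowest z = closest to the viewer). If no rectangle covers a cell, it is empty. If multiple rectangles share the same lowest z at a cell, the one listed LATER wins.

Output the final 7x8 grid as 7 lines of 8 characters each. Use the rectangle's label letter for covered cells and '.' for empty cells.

..CCCC..
..CCCC..
..CCCC..
........
.BBBB...
.BBBBAA.
..AAAAA.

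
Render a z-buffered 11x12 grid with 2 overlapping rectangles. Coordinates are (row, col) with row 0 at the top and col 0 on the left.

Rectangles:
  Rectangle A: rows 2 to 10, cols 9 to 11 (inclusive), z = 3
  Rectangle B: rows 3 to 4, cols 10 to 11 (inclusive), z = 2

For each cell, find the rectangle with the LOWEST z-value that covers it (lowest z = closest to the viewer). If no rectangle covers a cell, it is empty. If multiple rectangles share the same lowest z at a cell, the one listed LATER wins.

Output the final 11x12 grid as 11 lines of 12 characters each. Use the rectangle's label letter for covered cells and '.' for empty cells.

............
............
.........AAA
.........ABB
.........ABB
.........AAA
.........AAA
.........AAA
.........AAA
.........AAA
.........AAA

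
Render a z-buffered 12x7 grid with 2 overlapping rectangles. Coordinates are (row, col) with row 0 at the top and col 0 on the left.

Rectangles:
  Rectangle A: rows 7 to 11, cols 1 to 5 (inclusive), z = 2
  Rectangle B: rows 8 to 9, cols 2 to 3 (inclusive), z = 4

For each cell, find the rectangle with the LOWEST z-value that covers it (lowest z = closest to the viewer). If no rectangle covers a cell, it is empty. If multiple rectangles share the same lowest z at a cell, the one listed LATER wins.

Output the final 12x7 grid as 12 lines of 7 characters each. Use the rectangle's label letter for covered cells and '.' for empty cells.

.......
.......
.......
.......
.......
.......
.......
.AAAAA.
.AAAAA.
.AAAAA.
.AAAAA.
.AAAAA.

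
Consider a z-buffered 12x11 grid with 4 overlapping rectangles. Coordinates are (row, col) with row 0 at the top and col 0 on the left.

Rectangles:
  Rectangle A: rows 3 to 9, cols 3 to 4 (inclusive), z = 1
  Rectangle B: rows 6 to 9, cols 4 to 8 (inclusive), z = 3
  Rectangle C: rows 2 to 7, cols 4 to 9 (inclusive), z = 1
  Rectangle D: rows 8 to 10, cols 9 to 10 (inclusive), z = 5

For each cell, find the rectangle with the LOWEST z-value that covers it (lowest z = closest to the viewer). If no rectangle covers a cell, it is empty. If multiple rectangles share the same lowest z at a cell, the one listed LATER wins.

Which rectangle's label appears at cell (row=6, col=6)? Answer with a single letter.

Check cell (6,6):
  A: rows 3-9 cols 3-4 -> outside (col miss)
  B: rows 6-9 cols 4-8 z=3 -> covers; best now B (z=3)
  C: rows 2-7 cols 4-9 z=1 -> covers; best now C (z=1)
  D: rows 8-10 cols 9-10 -> outside (row miss)
Winner: C at z=1

Answer: C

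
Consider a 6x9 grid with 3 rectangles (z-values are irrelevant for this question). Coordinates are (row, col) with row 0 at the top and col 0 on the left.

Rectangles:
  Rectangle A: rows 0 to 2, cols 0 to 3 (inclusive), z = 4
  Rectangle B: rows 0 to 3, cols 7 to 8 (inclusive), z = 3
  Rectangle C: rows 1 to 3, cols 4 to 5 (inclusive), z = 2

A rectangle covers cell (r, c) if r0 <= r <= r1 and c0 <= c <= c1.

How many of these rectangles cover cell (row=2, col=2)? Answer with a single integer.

Answer: 1

Derivation:
Check cell (2,2):
  A: rows 0-2 cols 0-3 -> covers
  B: rows 0-3 cols 7-8 -> outside (col miss)
  C: rows 1-3 cols 4-5 -> outside (col miss)
Count covering = 1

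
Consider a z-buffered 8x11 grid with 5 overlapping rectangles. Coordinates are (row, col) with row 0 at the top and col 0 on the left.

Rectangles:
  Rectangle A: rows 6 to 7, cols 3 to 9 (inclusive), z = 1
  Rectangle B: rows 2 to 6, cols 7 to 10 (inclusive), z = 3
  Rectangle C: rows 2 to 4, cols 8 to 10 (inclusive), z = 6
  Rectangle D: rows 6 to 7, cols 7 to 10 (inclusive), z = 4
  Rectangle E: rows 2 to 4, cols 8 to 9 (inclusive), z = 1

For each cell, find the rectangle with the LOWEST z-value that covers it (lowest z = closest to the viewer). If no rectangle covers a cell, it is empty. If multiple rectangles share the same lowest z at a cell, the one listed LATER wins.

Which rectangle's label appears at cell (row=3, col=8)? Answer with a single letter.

Check cell (3,8):
  A: rows 6-7 cols 3-9 -> outside (row miss)
  B: rows 2-6 cols 7-10 z=3 -> covers; best now B (z=3)
  C: rows 2-4 cols 8-10 z=6 -> covers; best now B (z=3)
  D: rows 6-7 cols 7-10 -> outside (row miss)
  E: rows 2-4 cols 8-9 z=1 -> covers; best now E (z=1)
Winner: E at z=1

Answer: E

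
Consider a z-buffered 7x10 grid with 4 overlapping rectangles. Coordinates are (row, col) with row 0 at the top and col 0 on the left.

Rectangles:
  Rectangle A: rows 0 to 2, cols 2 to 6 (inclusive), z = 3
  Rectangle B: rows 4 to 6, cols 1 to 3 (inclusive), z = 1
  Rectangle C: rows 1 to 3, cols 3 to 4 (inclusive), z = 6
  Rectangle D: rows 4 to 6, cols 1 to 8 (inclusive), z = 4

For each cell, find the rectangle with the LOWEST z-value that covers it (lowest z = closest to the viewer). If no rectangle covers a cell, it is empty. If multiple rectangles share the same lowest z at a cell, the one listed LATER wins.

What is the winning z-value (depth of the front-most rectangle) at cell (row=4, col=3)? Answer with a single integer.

Check cell (4,3):
  A: rows 0-2 cols 2-6 -> outside (row miss)
  B: rows 4-6 cols 1-3 z=1 -> covers; best now B (z=1)
  C: rows 1-3 cols 3-4 -> outside (row miss)
  D: rows 4-6 cols 1-8 z=4 -> covers; best now B (z=1)
Winner: B at z=1

Answer: 1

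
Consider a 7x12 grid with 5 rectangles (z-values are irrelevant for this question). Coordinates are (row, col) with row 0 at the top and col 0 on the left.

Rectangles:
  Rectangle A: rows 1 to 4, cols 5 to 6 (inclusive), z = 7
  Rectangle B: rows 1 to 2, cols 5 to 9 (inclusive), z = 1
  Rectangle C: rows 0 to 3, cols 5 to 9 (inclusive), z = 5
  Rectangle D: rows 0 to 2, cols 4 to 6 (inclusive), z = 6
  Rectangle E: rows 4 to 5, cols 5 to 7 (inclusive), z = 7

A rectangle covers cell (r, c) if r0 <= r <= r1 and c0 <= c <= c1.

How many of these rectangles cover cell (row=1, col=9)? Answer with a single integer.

Answer: 2

Derivation:
Check cell (1,9):
  A: rows 1-4 cols 5-6 -> outside (col miss)
  B: rows 1-2 cols 5-9 -> covers
  C: rows 0-3 cols 5-9 -> covers
  D: rows 0-2 cols 4-6 -> outside (col miss)
  E: rows 4-5 cols 5-7 -> outside (row miss)
Count covering = 2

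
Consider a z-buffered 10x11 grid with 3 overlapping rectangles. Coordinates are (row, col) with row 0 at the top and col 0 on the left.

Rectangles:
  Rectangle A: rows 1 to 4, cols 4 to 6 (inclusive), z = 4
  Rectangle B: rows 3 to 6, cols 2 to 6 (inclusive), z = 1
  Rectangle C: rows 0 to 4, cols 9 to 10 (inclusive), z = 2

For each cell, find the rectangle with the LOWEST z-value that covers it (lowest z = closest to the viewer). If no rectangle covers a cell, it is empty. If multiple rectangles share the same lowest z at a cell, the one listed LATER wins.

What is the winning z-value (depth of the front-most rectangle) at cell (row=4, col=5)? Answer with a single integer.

Check cell (4,5):
  A: rows 1-4 cols 4-6 z=4 -> covers; best now A (z=4)
  B: rows 3-6 cols 2-6 z=1 -> covers; best now B (z=1)
  C: rows 0-4 cols 9-10 -> outside (col miss)
Winner: B at z=1

Answer: 1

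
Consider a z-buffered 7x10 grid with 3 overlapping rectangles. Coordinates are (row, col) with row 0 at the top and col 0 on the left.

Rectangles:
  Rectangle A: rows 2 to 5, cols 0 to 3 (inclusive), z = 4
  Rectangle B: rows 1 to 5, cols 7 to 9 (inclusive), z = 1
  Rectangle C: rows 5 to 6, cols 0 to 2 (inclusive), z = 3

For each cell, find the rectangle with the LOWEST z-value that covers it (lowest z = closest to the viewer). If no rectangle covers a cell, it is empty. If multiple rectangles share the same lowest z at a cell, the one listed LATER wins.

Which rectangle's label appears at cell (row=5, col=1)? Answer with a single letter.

Check cell (5,1):
  A: rows 2-5 cols 0-3 z=4 -> covers; best now A (z=4)
  B: rows 1-5 cols 7-9 -> outside (col miss)
  C: rows 5-6 cols 0-2 z=3 -> covers; best now C (z=3)
Winner: C at z=3

Answer: C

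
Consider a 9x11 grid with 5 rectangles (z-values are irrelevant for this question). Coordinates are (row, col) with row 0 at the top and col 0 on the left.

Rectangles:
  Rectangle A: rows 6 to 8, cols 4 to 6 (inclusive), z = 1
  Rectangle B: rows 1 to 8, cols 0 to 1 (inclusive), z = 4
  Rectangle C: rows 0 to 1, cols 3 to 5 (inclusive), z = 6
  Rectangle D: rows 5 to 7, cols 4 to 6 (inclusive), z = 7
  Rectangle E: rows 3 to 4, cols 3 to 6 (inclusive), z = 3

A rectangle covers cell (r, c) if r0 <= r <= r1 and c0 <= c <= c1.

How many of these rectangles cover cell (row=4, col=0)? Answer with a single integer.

Answer: 1

Derivation:
Check cell (4,0):
  A: rows 6-8 cols 4-6 -> outside (row miss)
  B: rows 1-8 cols 0-1 -> covers
  C: rows 0-1 cols 3-5 -> outside (row miss)
  D: rows 5-7 cols 4-6 -> outside (row miss)
  E: rows 3-4 cols 3-6 -> outside (col miss)
Count covering = 1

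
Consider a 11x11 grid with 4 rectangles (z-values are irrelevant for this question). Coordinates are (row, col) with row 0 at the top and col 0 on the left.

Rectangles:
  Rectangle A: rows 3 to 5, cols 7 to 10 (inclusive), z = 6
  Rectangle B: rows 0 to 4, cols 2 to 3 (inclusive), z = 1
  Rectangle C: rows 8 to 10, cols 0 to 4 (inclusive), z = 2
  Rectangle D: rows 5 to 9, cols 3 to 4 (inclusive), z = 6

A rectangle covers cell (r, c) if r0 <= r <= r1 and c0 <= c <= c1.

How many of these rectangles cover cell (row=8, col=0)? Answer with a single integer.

Answer: 1

Derivation:
Check cell (8,0):
  A: rows 3-5 cols 7-10 -> outside (row miss)
  B: rows 0-4 cols 2-3 -> outside (row miss)
  C: rows 8-10 cols 0-4 -> covers
  D: rows 5-9 cols 3-4 -> outside (col miss)
Count covering = 1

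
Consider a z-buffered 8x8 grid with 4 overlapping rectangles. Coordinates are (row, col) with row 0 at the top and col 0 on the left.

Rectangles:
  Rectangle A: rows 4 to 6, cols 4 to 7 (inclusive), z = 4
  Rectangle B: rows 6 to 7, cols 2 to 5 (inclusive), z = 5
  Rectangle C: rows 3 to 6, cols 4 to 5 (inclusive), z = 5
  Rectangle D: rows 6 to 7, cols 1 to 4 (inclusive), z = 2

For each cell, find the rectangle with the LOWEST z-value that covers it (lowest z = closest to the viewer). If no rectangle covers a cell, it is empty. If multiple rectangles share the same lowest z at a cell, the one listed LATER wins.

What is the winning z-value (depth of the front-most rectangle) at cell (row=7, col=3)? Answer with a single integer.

Answer: 2

Derivation:
Check cell (7,3):
  A: rows 4-6 cols 4-7 -> outside (row miss)
  B: rows 6-7 cols 2-5 z=5 -> covers; best now B (z=5)
  C: rows 3-6 cols 4-5 -> outside (row miss)
  D: rows 6-7 cols 1-4 z=2 -> covers; best now D (z=2)
Winner: D at z=2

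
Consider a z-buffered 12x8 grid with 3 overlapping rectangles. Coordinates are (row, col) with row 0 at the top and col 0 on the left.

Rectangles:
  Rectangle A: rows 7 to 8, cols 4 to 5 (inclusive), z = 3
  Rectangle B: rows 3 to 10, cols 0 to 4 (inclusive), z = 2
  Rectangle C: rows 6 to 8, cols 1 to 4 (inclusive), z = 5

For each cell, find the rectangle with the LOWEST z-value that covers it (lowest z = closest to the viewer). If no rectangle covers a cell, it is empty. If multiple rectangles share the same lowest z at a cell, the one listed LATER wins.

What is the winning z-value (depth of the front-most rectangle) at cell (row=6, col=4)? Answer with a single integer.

Answer: 2

Derivation:
Check cell (6,4):
  A: rows 7-8 cols 4-5 -> outside (row miss)
  B: rows 3-10 cols 0-4 z=2 -> covers; best now B (z=2)
  C: rows 6-8 cols 1-4 z=5 -> covers; best now B (z=2)
Winner: B at z=2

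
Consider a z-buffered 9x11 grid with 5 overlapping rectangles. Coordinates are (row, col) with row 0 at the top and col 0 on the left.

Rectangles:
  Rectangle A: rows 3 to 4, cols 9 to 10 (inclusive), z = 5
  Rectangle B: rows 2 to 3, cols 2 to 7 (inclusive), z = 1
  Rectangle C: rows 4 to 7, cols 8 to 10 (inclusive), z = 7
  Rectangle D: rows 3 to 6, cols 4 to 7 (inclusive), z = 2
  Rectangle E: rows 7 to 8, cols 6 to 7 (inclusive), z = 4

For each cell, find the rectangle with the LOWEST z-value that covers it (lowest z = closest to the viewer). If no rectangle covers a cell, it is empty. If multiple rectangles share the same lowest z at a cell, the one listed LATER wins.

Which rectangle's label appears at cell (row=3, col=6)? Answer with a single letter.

Check cell (3,6):
  A: rows 3-4 cols 9-10 -> outside (col miss)
  B: rows 2-3 cols 2-7 z=1 -> covers; best now B (z=1)
  C: rows 4-7 cols 8-10 -> outside (row miss)
  D: rows 3-6 cols 4-7 z=2 -> covers; best now B (z=1)
  E: rows 7-8 cols 6-7 -> outside (row miss)
Winner: B at z=1

Answer: B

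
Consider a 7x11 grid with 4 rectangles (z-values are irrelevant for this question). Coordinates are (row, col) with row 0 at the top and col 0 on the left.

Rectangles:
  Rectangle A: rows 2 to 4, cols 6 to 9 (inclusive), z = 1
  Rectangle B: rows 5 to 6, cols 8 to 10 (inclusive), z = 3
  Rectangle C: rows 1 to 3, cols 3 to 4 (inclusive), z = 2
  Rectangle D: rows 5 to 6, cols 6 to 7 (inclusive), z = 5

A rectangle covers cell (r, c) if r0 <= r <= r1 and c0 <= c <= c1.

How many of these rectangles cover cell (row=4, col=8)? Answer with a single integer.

Answer: 1

Derivation:
Check cell (4,8):
  A: rows 2-4 cols 6-9 -> covers
  B: rows 5-6 cols 8-10 -> outside (row miss)
  C: rows 1-3 cols 3-4 -> outside (row miss)
  D: rows 5-6 cols 6-7 -> outside (row miss)
Count covering = 1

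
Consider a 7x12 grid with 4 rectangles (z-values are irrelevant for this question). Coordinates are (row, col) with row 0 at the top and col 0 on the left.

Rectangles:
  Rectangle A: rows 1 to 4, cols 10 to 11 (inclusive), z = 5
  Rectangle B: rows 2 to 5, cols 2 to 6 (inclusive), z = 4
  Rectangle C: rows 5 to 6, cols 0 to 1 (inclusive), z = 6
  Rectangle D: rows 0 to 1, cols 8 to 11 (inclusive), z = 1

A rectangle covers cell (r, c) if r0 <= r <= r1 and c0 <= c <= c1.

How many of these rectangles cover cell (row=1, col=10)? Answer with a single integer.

Check cell (1,10):
  A: rows 1-4 cols 10-11 -> covers
  B: rows 2-5 cols 2-6 -> outside (row miss)
  C: rows 5-6 cols 0-1 -> outside (row miss)
  D: rows 0-1 cols 8-11 -> covers
Count covering = 2

Answer: 2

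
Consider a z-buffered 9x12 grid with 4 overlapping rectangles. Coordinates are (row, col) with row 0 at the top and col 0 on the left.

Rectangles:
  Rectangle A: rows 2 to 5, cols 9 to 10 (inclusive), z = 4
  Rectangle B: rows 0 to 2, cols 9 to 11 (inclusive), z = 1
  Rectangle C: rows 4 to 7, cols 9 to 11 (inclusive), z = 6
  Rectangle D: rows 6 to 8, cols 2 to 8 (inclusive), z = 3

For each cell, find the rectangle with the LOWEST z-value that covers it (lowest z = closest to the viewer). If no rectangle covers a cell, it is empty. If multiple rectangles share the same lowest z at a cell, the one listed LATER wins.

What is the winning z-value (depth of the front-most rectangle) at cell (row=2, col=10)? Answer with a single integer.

Answer: 1

Derivation:
Check cell (2,10):
  A: rows 2-5 cols 9-10 z=4 -> covers; best now A (z=4)
  B: rows 0-2 cols 9-11 z=1 -> covers; best now B (z=1)
  C: rows 4-7 cols 9-11 -> outside (row miss)
  D: rows 6-8 cols 2-8 -> outside (row miss)
Winner: B at z=1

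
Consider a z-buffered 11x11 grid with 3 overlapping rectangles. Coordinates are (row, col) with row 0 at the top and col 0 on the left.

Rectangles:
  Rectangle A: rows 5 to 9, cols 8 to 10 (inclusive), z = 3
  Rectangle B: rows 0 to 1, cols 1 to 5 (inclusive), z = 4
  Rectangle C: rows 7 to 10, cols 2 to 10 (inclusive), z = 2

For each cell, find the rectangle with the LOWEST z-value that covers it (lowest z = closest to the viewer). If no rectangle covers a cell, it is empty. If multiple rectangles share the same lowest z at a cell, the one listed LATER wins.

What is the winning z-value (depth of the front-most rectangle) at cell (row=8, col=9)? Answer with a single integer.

Answer: 2

Derivation:
Check cell (8,9):
  A: rows 5-9 cols 8-10 z=3 -> covers; best now A (z=3)
  B: rows 0-1 cols 1-5 -> outside (row miss)
  C: rows 7-10 cols 2-10 z=2 -> covers; best now C (z=2)
Winner: C at z=2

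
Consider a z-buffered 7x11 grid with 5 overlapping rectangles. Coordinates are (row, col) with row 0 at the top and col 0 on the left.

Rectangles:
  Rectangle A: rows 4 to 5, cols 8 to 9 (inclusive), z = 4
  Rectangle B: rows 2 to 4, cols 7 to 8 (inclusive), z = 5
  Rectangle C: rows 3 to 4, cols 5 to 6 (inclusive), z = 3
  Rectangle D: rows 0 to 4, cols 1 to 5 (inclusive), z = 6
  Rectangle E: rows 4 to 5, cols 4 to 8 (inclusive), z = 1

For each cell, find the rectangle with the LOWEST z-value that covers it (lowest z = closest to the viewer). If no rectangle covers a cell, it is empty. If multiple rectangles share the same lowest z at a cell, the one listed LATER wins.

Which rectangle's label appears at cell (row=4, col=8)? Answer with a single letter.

Answer: E

Derivation:
Check cell (4,8):
  A: rows 4-5 cols 8-9 z=4 -> covers; best now A (z=4)
  B: rows 2-4 cols 7-8 z=5 -> covers; best now A (z=4)
  C: rows 3-4 cols 5-6 -> outside (col miss)
  D: rows 0-4 cols 1-5 -> outside (col miss)
  E: rows 4-5 cols 4-8 z=1 -> covers; best now E (z=1)
Winner: E at z=1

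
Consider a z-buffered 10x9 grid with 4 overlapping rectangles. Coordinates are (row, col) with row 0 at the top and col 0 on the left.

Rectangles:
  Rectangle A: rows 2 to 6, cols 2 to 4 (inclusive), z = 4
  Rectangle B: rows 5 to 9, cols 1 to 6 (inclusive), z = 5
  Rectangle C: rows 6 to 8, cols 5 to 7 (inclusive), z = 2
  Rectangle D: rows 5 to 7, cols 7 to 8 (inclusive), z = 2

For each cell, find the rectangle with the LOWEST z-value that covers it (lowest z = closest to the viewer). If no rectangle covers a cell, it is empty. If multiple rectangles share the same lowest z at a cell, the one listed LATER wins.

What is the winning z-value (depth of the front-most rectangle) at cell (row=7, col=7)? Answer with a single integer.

Answer: 2

Derivation:
Check cell (7,7):
  A: rows 2-6 cols 2-4 -> outside (row miss)
  B: rows 5-9 cols 1-6 -> outside (col miss)
  C: rows 6-8 cols 5-7 z=2 -> covers; best now C (z=2)
  D: rows 5-7 cols 7-8 z=2 -> covers; best now D (z=2)
Winner: D at z=2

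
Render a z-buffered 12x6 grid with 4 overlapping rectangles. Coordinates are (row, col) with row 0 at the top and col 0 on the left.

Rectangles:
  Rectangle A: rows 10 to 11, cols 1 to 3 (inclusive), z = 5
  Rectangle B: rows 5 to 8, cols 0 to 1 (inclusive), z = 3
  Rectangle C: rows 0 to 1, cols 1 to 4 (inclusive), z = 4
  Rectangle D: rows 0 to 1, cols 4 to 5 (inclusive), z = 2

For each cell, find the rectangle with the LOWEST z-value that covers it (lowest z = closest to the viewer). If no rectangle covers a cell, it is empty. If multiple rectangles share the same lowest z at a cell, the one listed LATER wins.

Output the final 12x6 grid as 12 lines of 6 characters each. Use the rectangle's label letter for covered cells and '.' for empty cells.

.CCCDD
.CCCDD
......
......
......
BB....
BB....
BB....
BB....
......
.AAA..
.AAA..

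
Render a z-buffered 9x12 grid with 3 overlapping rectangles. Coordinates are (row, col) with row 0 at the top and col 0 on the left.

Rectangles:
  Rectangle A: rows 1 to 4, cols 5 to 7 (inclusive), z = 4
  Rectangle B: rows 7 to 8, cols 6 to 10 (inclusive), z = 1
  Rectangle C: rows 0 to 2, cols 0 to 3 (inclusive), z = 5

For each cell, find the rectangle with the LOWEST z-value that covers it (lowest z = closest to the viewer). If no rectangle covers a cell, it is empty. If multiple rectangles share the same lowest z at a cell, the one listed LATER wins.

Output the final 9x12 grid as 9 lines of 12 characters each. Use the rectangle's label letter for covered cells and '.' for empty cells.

CCCC........
CCCC.AAA....
CCCC.AAA....
.....AAA....
.....AAA....
............
............
......BBBBB.
......BBBBB.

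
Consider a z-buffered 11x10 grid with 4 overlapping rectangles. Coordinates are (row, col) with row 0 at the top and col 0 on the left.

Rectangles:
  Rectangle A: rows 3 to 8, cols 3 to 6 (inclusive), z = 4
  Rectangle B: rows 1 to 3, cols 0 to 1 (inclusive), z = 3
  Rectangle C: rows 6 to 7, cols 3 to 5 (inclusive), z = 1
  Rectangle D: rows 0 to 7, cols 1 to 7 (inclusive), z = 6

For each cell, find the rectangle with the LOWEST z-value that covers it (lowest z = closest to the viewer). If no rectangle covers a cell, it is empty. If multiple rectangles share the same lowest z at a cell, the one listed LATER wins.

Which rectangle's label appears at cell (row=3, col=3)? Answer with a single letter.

Answer: A

Derivation:
Check cell (3,3):
  A: rows 3-8 cols 3-6 z=4 -> covers; best now A (z=4)
  B: rows 1-3 cols 0-1 -> outside (col miss)
  C: rows 6-7 cols 3-5 -> outside (row miss)
  D: rows 0-7 cols 1-7 z=6 -> covers; best now A (z=4)
Winner: A at z=4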